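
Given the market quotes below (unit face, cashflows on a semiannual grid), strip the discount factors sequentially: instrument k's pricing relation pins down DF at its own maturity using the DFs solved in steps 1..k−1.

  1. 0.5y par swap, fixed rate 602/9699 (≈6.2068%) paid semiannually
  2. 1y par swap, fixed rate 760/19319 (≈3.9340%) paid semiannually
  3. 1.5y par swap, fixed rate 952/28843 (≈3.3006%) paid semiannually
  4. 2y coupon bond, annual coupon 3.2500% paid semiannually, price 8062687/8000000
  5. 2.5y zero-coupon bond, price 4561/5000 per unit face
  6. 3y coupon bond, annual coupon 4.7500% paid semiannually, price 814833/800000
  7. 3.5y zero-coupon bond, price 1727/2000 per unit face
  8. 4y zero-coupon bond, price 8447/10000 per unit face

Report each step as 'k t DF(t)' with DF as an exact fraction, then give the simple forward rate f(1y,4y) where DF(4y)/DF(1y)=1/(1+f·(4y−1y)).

step 1 [0.5y] swap r/2=301/9699: DF=(1 − 301/9699·(0))/(1+301/9699) = 9699/10000 ≈ 0.969900
step 2 [1y] swap r/2=380/19319: DF=(1 − 380/19319·(0.969900))/(1+380/19319) = 481/500 ≈ 0.962000
step 3 [1.5y] swap r/2=476/28843: DF=(1 − 476/28843·(0.969900+0.962000))/(1+476/28843) = 2381/2500 ≈ 0.952400
step 4 [2y] bond c/2=13/800: DF=(8062687/8000000 − 13/800·(0.969900+0.962000+0.952400))/(1+13/800) = 591/625 ≈ 0.945600
step 5 [2.5y] zero: DF = P = 4561/5000 ≈ 0.912200
step 6 [3y] bond c/2=19/800: DF=(814833/800000 − 19/800·(0.969900+0.962000+0.952400+0.945600+0.912200))/(1+19/800) = 8849/10000 ≈ 0.884900
step 7 [3.5y] zero: DF = P = 1727/2000 ≈ 0.863500
step 8 [4y] zero: DF = P = 8447/10000 ≈ 0.844700

1 1/2 9699/10000
2 1 481/500
3 3/2 2381/2500
4 2 591/625
5 5/2 4561/5000
6 3 8849/10000
7 7/2 1727/2000
8 4 8447/10000
f(1y,4y) = ((481/500)/(8447/10000) − 1)/(3) = 391/8447 ≈ 4.6289%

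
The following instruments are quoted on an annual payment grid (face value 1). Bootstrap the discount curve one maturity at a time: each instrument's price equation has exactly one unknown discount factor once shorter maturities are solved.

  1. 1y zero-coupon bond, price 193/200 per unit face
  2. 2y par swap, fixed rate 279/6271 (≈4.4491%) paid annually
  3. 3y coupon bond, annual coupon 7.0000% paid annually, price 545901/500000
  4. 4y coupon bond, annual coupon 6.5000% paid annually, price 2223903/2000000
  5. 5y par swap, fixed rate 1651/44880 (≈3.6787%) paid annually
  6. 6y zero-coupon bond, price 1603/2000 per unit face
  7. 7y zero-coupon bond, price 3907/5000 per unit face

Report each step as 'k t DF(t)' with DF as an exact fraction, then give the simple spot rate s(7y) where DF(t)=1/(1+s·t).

step 1 [1y] zero: DF = P = 193/200 ≈ 0.965000
step 2 [2y] swap r/1=279/6271: DF=(1 − 279/6271·(0.965000))/(1+279/6271) = 9163/10000 ≈ 0.916300
step 3 [3y] bond c/1=7/100: DF=(545901/500000 − 7/100·(0.965000+0.916300))/(1+7/100) = 8973/10000 ≈ 0.897300
step 4 [4y] bond c/1=13/200: DF=(2223903/2000000 − 13/200·(0.965000+0.916300+0.897300))/(1+13/200) = 1749/2000 ≈ 0.874500
step 5 [5y] swap r/1=1651/44880: DF=(1 − 1651/44880·(0.965000+0.916300+0.897300+0.874500))/(1+1651/44880) = 8349/10000 ≈ 0.834900
step 6 [6y] zero: DF = P = 1603/2000 ≈ 0.801500
step 7 [7y] zero: DF = P = 3907/5000 ≈ 0.781400

1 1 193/200
2 2 9163/10000
3 3 8973/10000
4 4 1749/2000
5 5 8349/10000
6 6 1603/2000
7 7 3907/5000
s(7y) = (1/(3907/5000) − 1)/(7) = 1093/27349 ≈ 3.9965%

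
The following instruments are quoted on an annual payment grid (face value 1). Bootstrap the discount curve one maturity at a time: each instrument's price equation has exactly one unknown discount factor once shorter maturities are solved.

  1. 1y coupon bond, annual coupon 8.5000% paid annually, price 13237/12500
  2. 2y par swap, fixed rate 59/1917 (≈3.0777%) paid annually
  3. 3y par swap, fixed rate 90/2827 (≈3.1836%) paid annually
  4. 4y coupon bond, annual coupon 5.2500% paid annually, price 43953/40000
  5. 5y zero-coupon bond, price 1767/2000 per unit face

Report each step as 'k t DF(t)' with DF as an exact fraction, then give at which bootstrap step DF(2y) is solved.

1 1 122/125
2 2 941/1000
3 3 91/100
4 4 903/1000
5 5 1767/2000
DF(2y) is solved at step 2

step 1 [1y] bond c/1=17/200: DF=(13237/12500 − 17/200·(0))/(1+17/200) = 122/125 ≈ 0.976000
step 2 [2y] swap r/1=59/1917: DF=(1 − 59/1917·(0.976000))/(1+59/1917) = 941/1000 ≈ 0.941000
step 3 [3y] swap r/1=90/2827: DF=(1 − 90/2827·(0.976000+0.941000))/(1+90/2827) = 91/100 ≈ 0.910000
step 4 [4y] bond c/1=21/400: DF=(43953/40000 − 21/400·(0.976000+0.941000+0.910000))/(1+21/400) = 903/1000 ≈ 0.903000
step 5 [5y] zero: DF = P = 1767/2000 ≈ 0.883500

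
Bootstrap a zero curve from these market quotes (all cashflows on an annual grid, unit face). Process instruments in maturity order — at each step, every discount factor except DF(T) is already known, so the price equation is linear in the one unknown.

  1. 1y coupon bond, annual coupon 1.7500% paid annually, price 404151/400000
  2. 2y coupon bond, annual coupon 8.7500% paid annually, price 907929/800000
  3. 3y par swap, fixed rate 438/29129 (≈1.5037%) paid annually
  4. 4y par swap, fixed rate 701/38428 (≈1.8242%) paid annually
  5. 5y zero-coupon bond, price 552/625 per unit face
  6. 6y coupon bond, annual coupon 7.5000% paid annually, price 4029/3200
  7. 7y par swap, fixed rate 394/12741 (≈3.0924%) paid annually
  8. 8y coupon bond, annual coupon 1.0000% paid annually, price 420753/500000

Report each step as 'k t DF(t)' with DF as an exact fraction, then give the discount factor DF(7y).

step 1 [1y] bond c/1=7/400: DF=(404151/400000 − 7/400·(0))/(1+7/400) = 993/1000 ≈ 0.993000
step 2 [2y] bond c/1=7/80: DF=(907929/800000 − 7/80·(0.993000))/(1+7/80) = 9637/10000 ≈ 0.963700
step 3 [3y] swap r/1=438/29129: DF=(1 − 438/29129·(0.993000+0.963700))/(1+438/29129) = 4781/5000 ≈ 0.956200
step 4 [4y] swap r/1=701/38428: DF=(1 − 701/38428·(0.993000+0.963700+0.956200))/(1+701/38428) = 9299/10000 ≈ 0.929900
step 5 [5y] zero: DF = P = 552/625 ≈ 0.883200
step 6 [6y] bond c/1=3/40: DF=(4029/3200 − 3/40·(0.993000+0.963700+0.956200+0.929900+0.883200))/(1+3/40) = 1683/2000 ≈ 0.841500
step 7 [7y] swap r/1=394/12741: DF=(1 − 394/12741·(0.993000+0.963700+0.956200+0.929900+0.883200+0.841500))/(1+394/12741) = 803/1000 ≈ 0.803000
step 8 [8y] bond c/1=1/100: DF=(420753/500000 − 1/100·(0.993000+0.963700+0.956200+0.929900+0.883200+0.841500+0.803000))/(1+1/100) = 7701/10000 ≈ 0.770100

1 1 993/1000
2 2 9637/10000
3 3 4781/5000
4 4 9299/10000
5 5 552/625
6 6 1683/2000
7 7 803/1000
8 8 7701/10000
DF(7y) = 803/1000 ≈ 0.803000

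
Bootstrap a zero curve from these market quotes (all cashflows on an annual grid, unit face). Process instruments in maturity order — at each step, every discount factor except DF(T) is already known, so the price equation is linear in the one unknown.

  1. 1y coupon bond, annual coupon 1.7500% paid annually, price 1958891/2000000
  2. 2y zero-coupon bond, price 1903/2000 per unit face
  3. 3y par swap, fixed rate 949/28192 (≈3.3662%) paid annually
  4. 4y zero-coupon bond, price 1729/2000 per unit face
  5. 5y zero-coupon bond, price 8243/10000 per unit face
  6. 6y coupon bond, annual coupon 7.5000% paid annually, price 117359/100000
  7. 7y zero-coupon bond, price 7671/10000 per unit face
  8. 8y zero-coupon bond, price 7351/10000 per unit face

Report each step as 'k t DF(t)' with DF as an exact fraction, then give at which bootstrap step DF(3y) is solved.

1 1 4813/5000
2 2 1903/2000
3 3 9051/10000
4 4 1729/2000
5 5 8243/10000
6 6 1943/2500
7 7 7671/10000
8 8 7351/10000
DF(3y) is solved at step 3

step 1 [1y] bond c/1=7/400: DF=(1958891/2000000 − 7/400·(0))/(1+7/400) = 4813/5000 ≈ 0.962600
step 2 [2y] zero: DF = P = 1903/2000 ≈ 0.951500
step 3 [3y] swap r/1=949/28192: DF=(1 − 949/28192·(0.962600+0.951500))/(1+949/28192) = 9051/10000 ≈ 0.905100
step 4 [4y] zero: DF = P = 1729/2000 ≈ 0.864500
step 5 [5y] zero: DF = P = 8243/10000 ≈ 0.824300
step 6 [6y] bond c/1=3/40: DF=(117359/100000 − 3/40·(0.962600+0.951500+0.905100+0.864500+0.824300))/(1+3/40) = 1943/2500 ≈ 0.777200
step 7 [7y] zero: DF = P = 7671/10000 ≈ 0.767100
step 8 [8y] zero: DF = P = 7351/10000 ≈ 0.735100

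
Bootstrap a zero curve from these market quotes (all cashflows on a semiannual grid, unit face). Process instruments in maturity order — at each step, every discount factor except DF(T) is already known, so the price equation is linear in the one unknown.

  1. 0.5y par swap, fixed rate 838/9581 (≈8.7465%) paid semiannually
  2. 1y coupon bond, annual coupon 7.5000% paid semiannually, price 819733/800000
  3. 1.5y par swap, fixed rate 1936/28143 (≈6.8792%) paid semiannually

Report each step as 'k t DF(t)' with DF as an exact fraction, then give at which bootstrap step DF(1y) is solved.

step 1 [0.5y] swap r/2=419/9581: DF=(1 − 419/9581·(0))/(1+419/9581) = 9581/10000 ≈ 0.958100
step 2 [1y] bond c/2=3/80: DF=(819733/800000 − 3/80·(0.958100))/(1+3/80) = 953/1000 ≈ 0.953000
step 3 [1.5y] swap r/2=968/28143: DF=(1 − 968/28143·(0.958100+0.953000))/(1+968/28143) = 1129/1250 ≈ 0.903200

1 1/2 9581/10000
2 1 953/1000
3 3/2 1129/1250
DF(1y) is solved at step 2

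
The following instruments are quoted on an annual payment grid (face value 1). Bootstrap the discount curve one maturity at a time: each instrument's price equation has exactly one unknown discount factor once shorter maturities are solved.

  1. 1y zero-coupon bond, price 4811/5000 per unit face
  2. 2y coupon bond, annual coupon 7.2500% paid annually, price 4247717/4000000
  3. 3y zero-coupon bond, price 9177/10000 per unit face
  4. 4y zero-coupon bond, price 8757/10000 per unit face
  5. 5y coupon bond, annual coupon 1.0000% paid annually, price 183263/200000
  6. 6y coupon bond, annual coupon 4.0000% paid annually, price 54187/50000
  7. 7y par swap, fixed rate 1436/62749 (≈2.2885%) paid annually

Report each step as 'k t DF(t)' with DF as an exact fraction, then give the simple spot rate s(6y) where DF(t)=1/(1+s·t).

1 1 4811/5000
2 2 9251/10000
3 3 9177/10000
4 4 8757/10000
5 5 2177/2500
6 6 867/1000
7 7 2141/2500
s(6y) = (1/(867/1000) − 1)/(6) = 133/5202 ≈ 2.5567%

step 1 [1y] zero: DF = P = 4811/5000 ≈ 0.962200
step 2 [2y] bond c/1=29/400: DF=(4247717/4000000 − 29/400·(0.962200))/(1+29/400) = 9251/10000 ≈ 0.925100
step 3 [3y] zero: DF = P = 9177/10000 ≈ 0.917700
step 4 [4y] zero: DF = P = 8757/10000 ≈ 0.875700
step 5 [5y] bond c/1=1/100: DF=(183263/200000 − 1/100·(0.962200+0.925100+0.917700+0.875700))/(1+1/100) = 2177/2500 ≈ 0.870800
step 6 [6y] bond c/1=1/25: DF=(54187/50000 − 1/25·(0.962200+0.925100+0.917700+0.875700+0.870800))/(1+1/25) = 867/1000 ≈ 0.867000
step 7 [7y] swap r/1=1436/62749: DF=(1 − 1436/62749·(0.962200+0.925100+0.917700+0.875700+0.870800+0.867000))/(1+1436/62749) = 2141/2500 ≈ 0.856400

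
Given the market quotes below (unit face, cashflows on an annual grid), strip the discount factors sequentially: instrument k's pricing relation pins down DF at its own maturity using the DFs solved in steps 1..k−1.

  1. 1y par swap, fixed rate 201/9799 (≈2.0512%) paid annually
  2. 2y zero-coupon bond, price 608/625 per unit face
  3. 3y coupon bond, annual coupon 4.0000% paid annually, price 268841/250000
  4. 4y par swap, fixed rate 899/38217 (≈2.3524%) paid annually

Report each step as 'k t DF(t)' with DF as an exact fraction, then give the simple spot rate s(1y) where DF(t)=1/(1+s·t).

1 1 9799/10000
2 2 608/625
3 3 9589/10000
4 4 9101/10000
s(1y) = (1/(9799/10000) − 1)/(1) = 201/9799 ≈ 2.0512%

step 1 [1y] swap r/1=201/9799: DF=(1 − 201/9799·(0))/(1+201/9799) = 9799/10000 ≈ 0.979900
step 2 [2y] zero: DF = P = 608/625 ≈ 0.972800
step 3 [3y] bond c/1=1/25: DF=(268841/250000 − 1/25·(0.979900+0.972800))/(1+1/25) = 9589/10000 ≈ 0.958900
step 4 [4y] swap r/1=899/38217: DF=(1 − 899/38217·(0.979900+0.972800+0.958900))/(1+899/38217) = 9101/10000 ≈ 0.910100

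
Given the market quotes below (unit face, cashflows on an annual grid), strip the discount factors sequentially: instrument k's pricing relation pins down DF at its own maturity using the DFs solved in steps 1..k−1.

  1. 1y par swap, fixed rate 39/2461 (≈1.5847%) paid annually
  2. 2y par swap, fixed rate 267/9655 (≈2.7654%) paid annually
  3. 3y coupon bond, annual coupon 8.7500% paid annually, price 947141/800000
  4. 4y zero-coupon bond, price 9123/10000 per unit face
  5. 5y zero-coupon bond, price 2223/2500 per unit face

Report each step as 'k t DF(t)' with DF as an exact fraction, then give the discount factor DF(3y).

step 1 [1y] swap r/1=39/2461: DF=(1 − 39/2461·(0))/(1+39/2461) = 2461/2500 ≈ 0.984400
step 2 [2y] swap r/1=267/9655: DF=(1 − 267/9655·(0.984400))/(1+267/9655) = 4733/5000 ≈ 0.946600
step 3 [3y] bond c/1=7/80: DF=(947141/800000 − 7/80·(0.984400+0.946600))/(1+7/80) = 9333/10000 ≈ 0.933300
step 4 [4y] zero: DF = P = 9123/10000 ≈ 0.912300
step 5 [5y] zero: DF = P = 2223/2500 ≈ 0.889200

1 1 2461/2500
2 2 4733/5000
3 3 9333/10000
4 4 9123/10000
5 5 2223/2500
DF(3y) = 9333/10000 ≈ 0.933300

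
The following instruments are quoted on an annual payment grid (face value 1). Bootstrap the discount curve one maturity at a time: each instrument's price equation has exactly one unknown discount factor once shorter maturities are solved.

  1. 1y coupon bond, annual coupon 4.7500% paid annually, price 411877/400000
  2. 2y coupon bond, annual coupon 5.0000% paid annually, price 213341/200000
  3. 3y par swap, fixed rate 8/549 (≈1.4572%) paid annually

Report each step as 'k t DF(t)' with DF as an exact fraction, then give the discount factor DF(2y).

1 1 983/1000
2 2 9691/10000
3 3 1197/1250
DF(2y) = 9691/10000 ≈ 0.969100

step 1 [1y] bond c/1=19/400: DF=(411877/400000 − 19/400·(0))/(1+19/400) = 983/1000 ≈ 0.983000
step 2 [2y] bond c/1=1/20: DF=(213341/200000 − 1/20·(0.983000))/(1+1/20) = 9691/10000 ≈ 0.969100
step 3 [3y] swap r/1=8/549: DF=(1 − 8/549·(0.983000+0.969100))/(1+8/549) = 1197/1250 ≈ 0.957600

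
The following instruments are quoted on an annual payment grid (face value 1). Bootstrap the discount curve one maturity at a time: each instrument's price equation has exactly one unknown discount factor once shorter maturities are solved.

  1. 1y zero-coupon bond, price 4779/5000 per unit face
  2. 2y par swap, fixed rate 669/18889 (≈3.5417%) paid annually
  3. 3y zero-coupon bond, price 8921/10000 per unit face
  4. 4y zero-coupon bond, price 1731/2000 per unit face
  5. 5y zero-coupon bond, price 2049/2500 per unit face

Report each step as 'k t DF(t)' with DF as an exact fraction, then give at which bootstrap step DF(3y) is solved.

step 1 [1y] zero: DF = P = 4779/5000 ≈ 0.955800
step 2 [2y] swap r/1=669/18889: DF=(1 − 669/18889·(0.955800))/(1+669/18889) = 9331/10000 ≈ 0.933100
step 3 [3y] zero: DF = P = 8921/10000 ≈ 0.892100
step 4 [4y] zero: DF = P = 1731/2000 ≈ 0.865500
step 5 [5y] zero: DF = P = 2049/2500 ≈ 0.819600

1 1 4779/5000
2 2 9331/10000
3 3 8921/10000
4 4 1731/2000
5 5 2049/2500
DF(3y) is solved at step 3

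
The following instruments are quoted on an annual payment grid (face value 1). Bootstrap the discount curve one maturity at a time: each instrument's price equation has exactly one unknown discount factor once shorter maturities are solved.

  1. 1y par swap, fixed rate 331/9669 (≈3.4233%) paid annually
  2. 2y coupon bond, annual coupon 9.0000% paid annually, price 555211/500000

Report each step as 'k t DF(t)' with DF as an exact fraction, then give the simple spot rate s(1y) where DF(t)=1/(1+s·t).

1 1 9669/10000
2 2 9389/10000
s(1y) = (1/(9669/10000) − 1)/(1) = 331/9669 ≈ 3.4233%

step 1 [1y] swap r/1=331/9669: DF=(1 − 331/9669·(0))/(1+331/9669) = 9669/10000 ≈ 0.966900
step 2 [2y] bond c/1=9/100: DF=(555211/500000 − 9/100·(0.966900))/(1+9/100) = 9389/10000 ≈ 0.938900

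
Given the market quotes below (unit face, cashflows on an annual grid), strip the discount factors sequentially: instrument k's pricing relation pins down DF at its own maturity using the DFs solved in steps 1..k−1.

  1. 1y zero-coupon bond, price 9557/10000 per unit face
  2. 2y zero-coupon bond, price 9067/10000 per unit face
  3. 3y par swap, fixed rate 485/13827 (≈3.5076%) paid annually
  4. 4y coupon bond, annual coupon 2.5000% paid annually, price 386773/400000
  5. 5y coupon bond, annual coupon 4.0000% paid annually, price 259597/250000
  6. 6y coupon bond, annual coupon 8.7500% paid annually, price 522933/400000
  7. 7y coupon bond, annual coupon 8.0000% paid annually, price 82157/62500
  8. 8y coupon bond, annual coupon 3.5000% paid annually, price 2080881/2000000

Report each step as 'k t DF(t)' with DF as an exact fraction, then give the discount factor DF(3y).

1 1 9557/10000
2 2 9067/10000
3 3 903/1000
4 4 8759/10000
5 5 1073/1250
6 6 8401/10000
7 7 1027/1250
8 8 7969/10000
DF(3y) = 903/1000 ≈ 0.903000

step 1 [1y] zero: DF = P = 9557/10000 ≈ 0.955700
step 2 [2y] zero: DF = P = 9067/10000 ≈ 0.906700
step 3 [3y] swap r/1=485/13827: DF=(1 − 485/13827·(0.955700+0.906700))/(1+485/13827) = 903/1000 ≈ 0.903000
step 4 [4y] bond c/1=1/40: DF=(386773/400000 − 1/40·(0.955700+0.906700+0.903000))/(1+1/40) = 8759/10000 ≈ 0.875900
step 5 [5y] bond c/1=1/25: DF=(259597/250000 − 1/25·(0.955700+0.906700+0.903000+0.875900))/(1+1/25) = 1073/1250 ≈ 0.858400
step 6 [6y] bond c/1=7/80: DF=(522933/400000 − 7/80·(0.955700+0.906700+0.903000+0.875900+0.858400))/(1+7/80) = 8401/10000 ≈ 0.840100
step 7 [7y] bond c/1=2/25: DF=(82157/62500 − 2/25·(0.955700+0.906700+0.903000+0.875900+0.858400+0.840100))/(1+2/25) = 1027/1250 ≈ 0.821600
step 8 [8y] bond c/1=7/200: DF=(2080881/2000000 − 7/200·(0.955700+0.906700+0.903000+0.875900+0.858400+0.840100+0.821600))/(1+7/200) = 7969/10000 ≈ 0.796900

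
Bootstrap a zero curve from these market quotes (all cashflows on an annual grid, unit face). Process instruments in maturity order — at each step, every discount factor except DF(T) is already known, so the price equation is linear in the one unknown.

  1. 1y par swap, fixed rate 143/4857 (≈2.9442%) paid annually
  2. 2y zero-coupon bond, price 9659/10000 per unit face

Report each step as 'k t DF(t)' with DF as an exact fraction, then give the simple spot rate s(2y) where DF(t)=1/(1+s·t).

step 1 [1y] swap r/1=143/4857: DF=(1 − 143/4857·(0))/(1+143/4857) = 4857/5000 ≈ 0.971400
step 2 [2y] zero: DF = P = 9659/10000 ≈ 0.965900

1 1 4857/5000
2 2 9659/10000
s(2y) = (1/(9659/10000) − 1)/(2) = 341/19318 ≈ 1.7652%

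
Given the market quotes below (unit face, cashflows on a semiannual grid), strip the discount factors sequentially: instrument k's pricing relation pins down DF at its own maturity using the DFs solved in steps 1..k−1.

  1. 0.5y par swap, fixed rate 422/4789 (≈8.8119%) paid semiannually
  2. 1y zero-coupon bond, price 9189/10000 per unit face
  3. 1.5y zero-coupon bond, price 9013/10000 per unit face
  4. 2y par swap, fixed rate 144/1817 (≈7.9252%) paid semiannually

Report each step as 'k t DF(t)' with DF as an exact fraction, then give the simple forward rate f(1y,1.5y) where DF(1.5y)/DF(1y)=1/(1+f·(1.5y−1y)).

step 1 [0.5y] swap r/2=211/4789: DF=(1 − 211/4789·(0))/(1+211/4789) = 4789/5000 ≈ 0.957800
step 2 [1y] zero: DF = P = 9189/10000 ≈ 0.918900
step 3 [1.5y] zero: DF = P = 9013/10000 ≈ 0.901300
step 4 [2y] swap r/2=72/1817: DF=(1 − 72/1817·(0.957800+0.918900+0.901300))/(1+72/1817) = 107/125 ≈ 0.856000

1 1/2 4789/5000
2 1 9189/10000
3 3/2 9013/10000
4 2 107/125
f(1y,1.5y) = ((9189/10000)/(9013/10000) − 1)/(1/2) = 352/9013 ≈ 3.9055%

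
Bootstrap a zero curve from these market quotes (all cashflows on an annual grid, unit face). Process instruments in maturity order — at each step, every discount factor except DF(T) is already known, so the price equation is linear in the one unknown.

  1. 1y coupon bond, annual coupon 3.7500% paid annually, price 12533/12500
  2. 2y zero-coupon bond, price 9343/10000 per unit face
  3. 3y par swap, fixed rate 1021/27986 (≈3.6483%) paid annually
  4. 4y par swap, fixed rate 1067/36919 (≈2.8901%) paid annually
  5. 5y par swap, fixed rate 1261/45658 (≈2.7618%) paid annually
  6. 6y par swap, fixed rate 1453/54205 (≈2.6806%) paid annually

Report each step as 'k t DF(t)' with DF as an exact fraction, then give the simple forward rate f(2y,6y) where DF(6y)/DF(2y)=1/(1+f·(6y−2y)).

step 1 [1y] bond c/1=3/80: DF=(12533/12500 − 3/80·(0))/(1+3/80) = 604/625 ≈ 0.966400
step 2 [2y] zero: DF = P = 9343/10000 ≈ 0.934300
step 3 [3y] swap r/1=1021/27986: DF=(1 − 1021/27986·(0.966400+0.934300))/(1+1021/27986) = 8979/10000 ≈ 0.897900
step 4 [4y] swap r/1=1067/36919: DF=(1 − 1067/36919·(0.966400+0.934300+0.897900))/(1+1067/36919) = 8933/10000 ≈ 0.893300
step 5 [5y] swap r/1=1261/45658: DF=(1 − 1261/45658·(0.966400+0.934300+0.897900+0.893300))/(1+1261/45658) = 8739/10000 ≈ 0.873900
step 6 [6y] swap r/1=1453/54205: DF=(1 − 1453/54205·(0.966400+0.934300+0.897900+0.893300+0.873900))/(1+1453/54205) = 8547/10000 ≈ 0.854700

1 1 604/625
2 2 9343/10000
3 3 8979/10000
4 4 8933/10000
5 5 8739/10000
6 6 8547/10000
f(2y,6y) = ((9343/10000)/(8547/10000) − 1)/(4) = 199/8547 ≈ 2.3283%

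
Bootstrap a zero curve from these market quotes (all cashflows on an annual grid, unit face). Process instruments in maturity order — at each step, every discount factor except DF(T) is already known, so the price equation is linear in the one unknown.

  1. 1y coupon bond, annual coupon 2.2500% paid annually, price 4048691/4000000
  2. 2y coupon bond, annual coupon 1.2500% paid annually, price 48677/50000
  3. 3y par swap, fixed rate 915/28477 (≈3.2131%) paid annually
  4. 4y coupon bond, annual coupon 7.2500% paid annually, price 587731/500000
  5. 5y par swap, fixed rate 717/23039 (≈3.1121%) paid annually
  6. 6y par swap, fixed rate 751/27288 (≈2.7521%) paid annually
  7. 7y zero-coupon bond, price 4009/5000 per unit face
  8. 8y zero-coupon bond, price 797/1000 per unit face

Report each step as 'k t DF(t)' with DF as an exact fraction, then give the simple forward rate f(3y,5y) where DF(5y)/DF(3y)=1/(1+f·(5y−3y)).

step 1 [1y] bond c/1=9/400: DF=(4048691/4000000 − 9/400·(0))/(1+9/400) = 9899/10000 ≈ 0.989900
step 2 [2y] bond c/1=1/80: DF=(48677/50000 − 1/80·(0.989900))/(1+1/80) = 9493/10000 ≈ 0.949300
step 3 [3y] swap r/1=915/28477: DF=(1 − 915/28477·(0.989900+0.949300))/(1+915/28477) = 1817/2000 ≈ 0.908500
step 4 [4y] bond c/1=29/400: DF=(587731/500000 − 29/400·(0.989900+0.949300+0.908500))/(1+29/400) = 1807/2000 ≈ 0.903500
step 5 [5y] swap r/1=717/23039: DF=(1 − 717/23039·(0.989900+0.949300+0.908500+0.903500))/(1+717/23039) = 4283/5000 ≈ 0.856600
step 6 [6y] swap r/1=751/27288: DF=(1 − 751/27288·(0.989900+0.949300+0.908500+0.903500+0.856600))/(1+751/27288) = 4249/5000 ≈ 0.849800
step 7 [7y] zero: DF = P = 4009/5000 ≈ 0.801800
step 8 [8y] zero: DF = P = 797/1000 ≈ 0.797000

1 1 9899/10000
2 2 9493/10000
3 3 1817/2000
4 4 1807/2000
5 5 4283/5000
6 6 4249/5000
7 7 4009/5000
8 8 797/1000
f(3y,5y) = ((1817/2000)/(4283/5000) − 1)/(2) = 519/17132 ≈ 3.0294%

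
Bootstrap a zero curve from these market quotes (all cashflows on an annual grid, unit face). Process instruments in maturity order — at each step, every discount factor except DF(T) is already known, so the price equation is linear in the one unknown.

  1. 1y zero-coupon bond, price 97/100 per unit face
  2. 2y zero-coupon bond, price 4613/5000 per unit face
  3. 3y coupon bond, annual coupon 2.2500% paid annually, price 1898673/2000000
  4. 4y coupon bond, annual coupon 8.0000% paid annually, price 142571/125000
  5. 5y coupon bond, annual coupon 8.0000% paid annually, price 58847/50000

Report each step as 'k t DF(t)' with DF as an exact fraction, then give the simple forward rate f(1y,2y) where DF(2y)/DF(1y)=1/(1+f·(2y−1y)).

1 1 97/100
2 2 4613/5000
3 3 2217/2500
4 4 4251/5000
5 5 8209/10000
f(1y,2y) = ((97/100)/(4613/5000) − 1)/(1) = 237/4613 ≈ 5.1377%

step 1 [1y] zero: DF = P = 97/100 ≈ 0.970000
step 2 [2y] zero: DF = P = 4613/5000 ≈ 0.922600
step 3 [3y] bond c/1=9/400: DF=(1898673/2000000 − 9/400·(0.970000+0.922600))/(1+9/400) = 2217/2500 ≈ 0.886800
step 4 [4y] bond c/1=2/25: DF=(142571/125000 − 2/25·(0.970000+0.922600+0.886800))/(1+2/25) = 4251/5000 ≈ 0.850200
step 5 [5y] bond c/1=2/25: DF=(58847/50000 − 2/25·(0.970000+0.922600+0.886800+0.850200))/(1+2/25) = 8209/10000 ≈ 0.820900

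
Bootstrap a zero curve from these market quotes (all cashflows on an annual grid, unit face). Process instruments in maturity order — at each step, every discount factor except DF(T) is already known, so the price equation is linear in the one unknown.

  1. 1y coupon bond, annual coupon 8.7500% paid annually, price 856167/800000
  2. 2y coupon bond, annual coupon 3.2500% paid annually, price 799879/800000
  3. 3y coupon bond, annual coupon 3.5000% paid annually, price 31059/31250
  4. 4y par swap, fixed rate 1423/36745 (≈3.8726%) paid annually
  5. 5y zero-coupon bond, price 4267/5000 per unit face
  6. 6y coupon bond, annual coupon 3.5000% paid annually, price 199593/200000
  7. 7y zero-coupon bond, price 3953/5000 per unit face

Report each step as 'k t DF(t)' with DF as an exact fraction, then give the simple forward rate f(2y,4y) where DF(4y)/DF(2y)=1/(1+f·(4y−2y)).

step 1 [1y] bond c/1=7/80: DF=(856167/800000 − 7/80·(0))/(1+7/80) = 9841/10000 ≈ 0.984100
step 2 [2y] bond c/1=13/400: DF=(799879/800000 − 13/400·(0.984100))/(1+13/400) = 4687/5000 ≈ 0.937400
step 3 [3y] bond c/1=7/200: DF=(31059/31250 − 7/200·(0.984100+0.937400))/(1+7/200) = 8953/10000 ≈ 0.895300
step 4 [4y] swap r/1=1423/36745: DF=(1 − 1423/36745·(0.984100+0.937400+0.895300))/(1+1423/36745) = 8577/10000 ≈ 0.857700
step 5 [5y] zero: DF = P = 4267/5000 ≈ 0.853400
step 6 [6y] bond c/1=7/200: DF=(199593/200000 − 7/200·(0.984100+0.937400+0.895300+0.857700+0.853400))/(1+7/200) = 8111/10000 ≈ 0.811100
step 7 [7y] zero: DF = P = 3953/5000 ≈ 0.790600

1 1 9841/10000
2 2 4687/5000
3 3 8953/10000
4 4 8577/10000
5 5 4267/5000
6 6 8111/10000
7 7 3953/5000
f(2y,4y) = ((4687/5000)/(8577/10000) − 1)/(2) = 797/17154 ≈ 4.6461%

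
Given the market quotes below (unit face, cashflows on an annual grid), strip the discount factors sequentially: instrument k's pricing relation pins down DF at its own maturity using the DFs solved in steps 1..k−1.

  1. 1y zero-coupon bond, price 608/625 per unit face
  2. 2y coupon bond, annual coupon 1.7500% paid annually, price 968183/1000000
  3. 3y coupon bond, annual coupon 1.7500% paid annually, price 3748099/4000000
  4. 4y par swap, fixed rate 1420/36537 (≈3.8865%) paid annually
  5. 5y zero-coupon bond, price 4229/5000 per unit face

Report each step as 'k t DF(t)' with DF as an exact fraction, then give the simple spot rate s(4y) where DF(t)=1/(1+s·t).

step 1 [1y] zero: DF = P = 608/625 ≈ 0.972800
step 2 [2y] bond c/1=7/400: DF=(968183/1000000 − 7/400·(0.972800))/(1+7/400) = 2337/2500 ≈ 0.934800
step 3 [3y] bond c/1=7/400: DF=(3748099/4000000 − 7/400·(0.972800+0.934800))/(1+7/400) = 8881/10000 ≈ 0.888100
step 4 [4y] swap r/1=1420/36537: DF=(1 − 1420/36537·(0.972800+0.934800+0.888100))/(1+1420/36537) = 429/500 ≈ 0.858000
step 5 [5y] zero: DF = P = 4229/5000 ≈ 0.845800

1 1 608/625
2 2 2337/2500
3 3 8881/10000
4 4 429/500
5 5 4229/5000
s(4y) = (1/(429/500) − 1)/(4) = 71/1716 ≈ 4.1375%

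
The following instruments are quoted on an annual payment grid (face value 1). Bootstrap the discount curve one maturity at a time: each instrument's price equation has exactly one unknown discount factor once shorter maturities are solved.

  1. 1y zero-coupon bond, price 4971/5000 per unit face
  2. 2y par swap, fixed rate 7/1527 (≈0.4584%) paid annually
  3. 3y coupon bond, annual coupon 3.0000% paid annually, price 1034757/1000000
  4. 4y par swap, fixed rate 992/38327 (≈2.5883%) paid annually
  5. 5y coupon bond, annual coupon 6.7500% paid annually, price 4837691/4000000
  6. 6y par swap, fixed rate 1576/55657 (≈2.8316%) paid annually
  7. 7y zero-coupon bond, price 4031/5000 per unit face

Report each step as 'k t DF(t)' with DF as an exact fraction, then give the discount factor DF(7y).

step 1 [1y] zero: DF = P = 4971/5000 ≈ 0.994200
step 2 [2y] swap r/1=7/1527: DF=(1 − 7/1527·(0.994200))/(1+7/1527) = 9909/10000 ≈ 0.990900
step 3 [3y] bond c/1=3/100: DF=(1034757/1000000 − 3/100·(0.994200+0.990900))/(1+3/100) = 2367/2500 ≈ 0.946800
step 4 [4y] swap r/1=992/38327: DF=(1 − 992/38327·(0.994200+0.990900+0.946800))/(1+992/38327) = 563/625 ≈ 0.900800
step 5 [5y] bond c/1=27/400: DF=(4837691/4000000 − 27/400·(0.994200+0.990900+0.946800+0.900800))/(1+27/400) = 4453/5000 ≈ 0.890600
step 6 [6y] swap r/1=1576/55657: DF=(1 − 1576/55657·(0.994200+0.990900+0.946800+0.900800+0.890600))/(1+1576/55657) = 1053/1250 ≈ 0.842400
step 7 [7y] zero: DF = P = 4031/5000 ≈ 0.806200

1 1 4971/5000
2 2 9909/10000
3 3 2367/2500
4 4 563/625
5 5 4453/5000
6 6 1053/1250
7 7 4031/5000
DF(7y) = 4031/5000 ≈ 0.806200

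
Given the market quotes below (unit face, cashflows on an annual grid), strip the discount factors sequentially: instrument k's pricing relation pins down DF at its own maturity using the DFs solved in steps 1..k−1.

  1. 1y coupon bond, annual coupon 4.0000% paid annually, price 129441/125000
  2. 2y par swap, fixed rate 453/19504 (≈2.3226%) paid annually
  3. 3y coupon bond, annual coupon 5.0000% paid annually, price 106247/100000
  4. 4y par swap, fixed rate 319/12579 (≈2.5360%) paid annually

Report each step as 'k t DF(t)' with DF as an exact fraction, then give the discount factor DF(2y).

1 1 9957/10000
2 2 9547/10000
3 3 919/1000
4 4 9043/10000
DF(2y) = 9547/10000 ≈ 0.954700

step 1 [1y] bond c/1=1/25: DF=(129441/125000 − 1/25·(0))/(1+1/25) = 9957/10000 ≈ 0.995700
step 2 [2y] swap r/1=453/19504: DF=(1 − 453/19504·(0.995700))/(1+453/19504) = 9547/10000 ≈ 0.954700
step 3 [3y] bond c/1=1/20: DF=(106247/100000 − 1/20·(0.995700+0.954700))/(1+1/20) = 919/1000 ≈ 0.919000
step 4 [4y] swap r/1=319/12579: DF=(1 − 319/12579·(0.995700+0.954700+0.919000))/(1+319/12579) = 9043/10000 ≈ 0.904300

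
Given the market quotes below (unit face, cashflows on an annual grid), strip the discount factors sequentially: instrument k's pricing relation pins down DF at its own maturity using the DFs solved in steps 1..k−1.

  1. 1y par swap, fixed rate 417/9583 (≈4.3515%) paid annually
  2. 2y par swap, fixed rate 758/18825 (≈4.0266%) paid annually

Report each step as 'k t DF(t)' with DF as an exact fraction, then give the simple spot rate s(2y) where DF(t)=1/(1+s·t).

step 1 [1y] swap r/1=417/9583: DF=(1 − 417/9583·(0))/(1+417/9583) = 9583/10000 ≈ 0.958300
step 2 [2y] swap r/1=758/18825: DF=(1 − 758/18825·(0.958300))/(1+758/18825) = 4621/5000 ≈ 0.924200

1 1 9583/10000
2 2 4621/5000
s(2y) = (1/(4621/5000) − 1)/(2) = 379/9242 ≈ 4.1008%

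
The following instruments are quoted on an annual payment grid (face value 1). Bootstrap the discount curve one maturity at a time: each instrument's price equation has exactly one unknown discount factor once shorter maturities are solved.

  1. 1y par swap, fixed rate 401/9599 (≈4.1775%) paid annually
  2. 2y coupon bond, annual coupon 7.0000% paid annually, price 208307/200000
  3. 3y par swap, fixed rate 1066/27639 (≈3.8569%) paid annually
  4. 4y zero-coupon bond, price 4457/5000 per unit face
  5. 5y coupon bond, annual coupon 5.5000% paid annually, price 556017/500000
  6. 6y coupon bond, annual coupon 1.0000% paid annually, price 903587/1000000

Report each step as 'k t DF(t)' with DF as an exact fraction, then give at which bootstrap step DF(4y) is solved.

1 1 9599/10000
2 2 4553/5000
3 3 4467/5000
4 4 4457/5000
5 5 1727/2000
6 6 8499/10000
DF(4y) is solved at step 4

step 1 [1y] swap r/1=401/9599: DF=(1 − 401/9599·(0))/(1+401/9599) = 9599/10000 ≈ 0.959900
step 2 [2y] bond c/1=7/100: DF=(208307/200000 − 7/100·(0.959900))/(1+7/100) = 4553/5000 ≈ 0.910600
step 3 [3y] swap r/1=1066/27639: DF=(1 − 1066/27639·(0.959900+0.910600))/(1+1066/27639) = 4467/5000 ≈ 0.893400
step 4 [4y] zero: DF = P = 4457/5000 ≈ 0.891400
step 5 [5y] bond c/1=11/200: DF=(556017/500000 − 11/200·(0.959900+0.910600+0.893400+0.891400))/(1+11/200) = 1727/2000 ≈ 0.863500
step 6 [6y] bond c/1=1/100: DF=(903587/1000000 − 1/100·(0.959900+0.910600+0.893400+0.891400+0.863500))/(1+1/100) = 8499/10000 ≈ 0.849900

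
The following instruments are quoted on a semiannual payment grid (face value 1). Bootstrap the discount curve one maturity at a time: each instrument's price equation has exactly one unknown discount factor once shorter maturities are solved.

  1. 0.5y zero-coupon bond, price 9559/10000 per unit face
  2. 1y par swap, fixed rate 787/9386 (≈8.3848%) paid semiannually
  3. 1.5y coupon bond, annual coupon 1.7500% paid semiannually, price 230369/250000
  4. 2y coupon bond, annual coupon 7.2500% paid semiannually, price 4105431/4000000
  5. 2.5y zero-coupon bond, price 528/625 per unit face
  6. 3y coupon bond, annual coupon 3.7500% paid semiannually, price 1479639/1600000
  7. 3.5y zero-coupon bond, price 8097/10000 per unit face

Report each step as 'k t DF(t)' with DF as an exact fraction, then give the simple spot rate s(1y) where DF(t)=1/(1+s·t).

1 1/2 9559/10000
2 1 9213/10000
3 3/2 2243/2500
4 2 4467/5000
5 5/2 528/625
6 3 8247/10000
7 7/2 8097/10000
s(1y) = (1/(9213/10000) − 1)/(1) = 787/9213 ≈ 8.5423%

step 1 [0.5y] zero: DF = P = 9559/10000 ≈ 0.955900
step 2 [1y] swap r/2=787/18772: DF=(1 − 787/18772·(0.955900))/(1+787/18772) = 9213/10000 ≈ 0.921300
step 3 [1.5y] bond c/2=7/800: DF=(230369/250000 − 7/800·(0.955900+0.921300))/(1+7/800) = 2243/2500 ≈ 0.897200
step 4 [2y] bond c/2=29/800: DF=(4105431/4000000 − 29/800·(0.955900+0.921300+0.897200))/(1+29/800) = 4467/5000 ≈ 0.893400
step 5 [2.5y] zero: DF = P = 528/625 ≈ 0.844800
step 6 [3y] bond c/2=3/160: DF=(1479639/1600000 − 3/160·(0.955900+0.921300+0.897200+0.893400+0.844800))/(1+3/160) = 8247/10000 ≈ 0.824700
step 7 [3.5y] zero: DF = P = 8097/10000 ≈ 0.809700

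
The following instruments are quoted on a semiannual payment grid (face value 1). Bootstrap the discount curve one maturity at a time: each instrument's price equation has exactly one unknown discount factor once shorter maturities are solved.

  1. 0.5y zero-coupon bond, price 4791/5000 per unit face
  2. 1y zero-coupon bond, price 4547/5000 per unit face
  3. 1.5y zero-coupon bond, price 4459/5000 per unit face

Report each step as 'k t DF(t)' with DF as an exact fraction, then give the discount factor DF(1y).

step 1 [0.5y] zero: DF = P = 4791/5000 ≈ 0.958200
step 2 [1y] zero: DF = P = 4547/5000 ≈ 0.909400
step 3 [1.5y] zero: DF = P = 4459/5000 ≈ 0.891800

1 1/2 4791/5000
2 1 4547/5000
3 3/2 4459/5000
DF(1y) = 4547/5000 ≈ 0.909400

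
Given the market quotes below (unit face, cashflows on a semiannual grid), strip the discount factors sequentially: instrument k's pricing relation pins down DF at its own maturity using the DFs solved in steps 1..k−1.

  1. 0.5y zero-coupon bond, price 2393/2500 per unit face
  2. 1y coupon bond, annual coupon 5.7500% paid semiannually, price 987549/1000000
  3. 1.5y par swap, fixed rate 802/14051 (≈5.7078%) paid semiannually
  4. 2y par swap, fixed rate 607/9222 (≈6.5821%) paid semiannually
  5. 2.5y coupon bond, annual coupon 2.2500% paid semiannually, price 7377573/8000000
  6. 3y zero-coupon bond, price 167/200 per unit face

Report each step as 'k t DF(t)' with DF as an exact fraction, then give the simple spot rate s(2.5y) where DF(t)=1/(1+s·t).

1 1/2 2393/2500
2 1 2333/2500
3 3/2 4599/5000
4 2 4393/5000
5 5/2 8709/10000
6 3 167/200
s(2.5y) = (1/(8709/10000) − 1)/(5/2) = 2582/43545 ≈ 5.9295%

step 1 [0.5y] zero: DF = P = 2393/2500 ≈ 0.957200
step 2 [1y] bond c/2=23/800: DF=(987549/1000000 − 23/800·(0.957200))/(1+23/800) = 2333/2500 ≈ 0.933200
step 3 [1.5y] swap r/2=401/14051: DF=(1 − 401/14051·(0.957200+0.933200))/(1+401/14051) = 4599/5000 ≈ 0.919800
step 4 [2y] swap r/2=607/18444: DF=(1 − 607/18444·(0.957200+0.933200+0.919800))/(1+607/18444) = 4393/5000 ≈ 0.878600
step 5 [2.5y] bond c/2=9/800: DF=(7377573/8000000 − 9/800·(0.957200+0.933200+0.919800+0.878600))/(1+9/800) = 8709/10000 ≈ 0.870900
step 6 [3y] zero: DF = P = 167/200 ≈ 0.835000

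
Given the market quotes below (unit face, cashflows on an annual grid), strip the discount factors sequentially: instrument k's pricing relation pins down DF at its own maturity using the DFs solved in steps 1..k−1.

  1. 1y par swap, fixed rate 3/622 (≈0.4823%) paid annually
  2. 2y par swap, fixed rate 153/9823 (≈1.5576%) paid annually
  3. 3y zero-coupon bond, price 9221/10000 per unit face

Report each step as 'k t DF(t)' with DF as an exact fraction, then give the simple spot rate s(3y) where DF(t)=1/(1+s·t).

1 1 622/625
2 2 4847/5000
3 3 9221/10000
s(3y) = (1/(9221/10000) − 1)/(3) = 779/27663 ≈ 2.8160%

step 1 [1y] swap r/1=3/622: DF=(1 − 3/622·(0))/(1+3/622) = 622/625 ≈ 0.995200
step 2 [2y] swap r/1=153/9823: DF=(1 − 153/9823·(0.995200))/(1+153/9823) = 4847/5000 ≈ 0.969400
step 3 [3y] zero: DF = P = 9221/10000 ≈ 0.922100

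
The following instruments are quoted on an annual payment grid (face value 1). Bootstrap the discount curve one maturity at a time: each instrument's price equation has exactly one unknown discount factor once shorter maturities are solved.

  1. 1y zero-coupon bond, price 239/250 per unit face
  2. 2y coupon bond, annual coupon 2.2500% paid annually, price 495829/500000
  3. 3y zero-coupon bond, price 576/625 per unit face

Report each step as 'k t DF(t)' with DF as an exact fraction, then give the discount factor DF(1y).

step 1 [1y] zero: DF = P = 239/250 ≈ 0.956000
step 2 [2y] bond c/1=9/400: DF=(495829/500000 − 9/400·(0.956000))/(1+9/400) = 593/625 ≈ 0.948800
step 3 [3y] zero: DF = P = 576/625 ≈ 0.921600

1 1 239/250
2 2 593/625
3 3 576/625
DF(1y) = 239/250 ≈ 0.956000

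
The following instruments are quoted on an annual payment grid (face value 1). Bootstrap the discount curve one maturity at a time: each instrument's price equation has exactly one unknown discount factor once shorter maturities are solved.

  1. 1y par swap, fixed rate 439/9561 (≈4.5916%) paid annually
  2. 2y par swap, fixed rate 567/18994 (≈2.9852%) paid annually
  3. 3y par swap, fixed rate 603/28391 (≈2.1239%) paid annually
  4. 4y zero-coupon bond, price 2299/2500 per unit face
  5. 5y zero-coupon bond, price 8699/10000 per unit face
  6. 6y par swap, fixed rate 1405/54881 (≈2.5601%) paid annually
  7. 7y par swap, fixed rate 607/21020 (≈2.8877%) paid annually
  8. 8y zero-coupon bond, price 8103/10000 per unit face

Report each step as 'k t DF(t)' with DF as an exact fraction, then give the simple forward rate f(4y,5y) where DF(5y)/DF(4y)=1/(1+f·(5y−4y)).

step 1 [1y] swap r/1=439/9561: DF=(1 − 439/9561·(0))/(1+439/9561) = 9561/10000 ≈ 0.956100
step 2 [2y] swap r/1=567/18994: DF=(1 − 567/18994·(0.956100))/(1+567/18994) = 9433/10000 ≈ 0.943300
step 3 [3y] swap r/1=603/28391: DF=(1 − 603/28391·(0.956100+0.943300))/(1+603/28391) = 9397/10000 ≈ 0.939700
step 4 [4y] zero: DF = P = 2299/2500 ≈ 0.919600
step 5 [5y] zero: DF = P = 8699/10000 ≈ 0.869900
step 6 [6y] swap r/1=1405/54881: DF=(1 − 1405/54881·(0.956100+0.943300+0.939700+0.919600+0.869900))/(1+1405/54881) = 1719/2000 ≈ 0.859500
step 7 [7y] swap r/1=607/21020: DF=(1 − 607/21020·(0.956100+0.943300+0.939700+0.919600+0.869900+0.859500))/(1+607/21020) = 8179/10000 ≈ 0.817900
step 8 [8y] zero: DF = P = 8103/10000 ≈ 0.810300

1 1 9561/10000
2 2 9433/10000
3 3 9397/10000
4 4 2299/2500
5 5 8699/10000
6 6 1719/2000
7 7 8179/10000
8 8 8103/10000
f(4y,5y) = ((2299/2500)/(8699/10000) − 1)/(1) = 497/8699 ≈ 5.7133%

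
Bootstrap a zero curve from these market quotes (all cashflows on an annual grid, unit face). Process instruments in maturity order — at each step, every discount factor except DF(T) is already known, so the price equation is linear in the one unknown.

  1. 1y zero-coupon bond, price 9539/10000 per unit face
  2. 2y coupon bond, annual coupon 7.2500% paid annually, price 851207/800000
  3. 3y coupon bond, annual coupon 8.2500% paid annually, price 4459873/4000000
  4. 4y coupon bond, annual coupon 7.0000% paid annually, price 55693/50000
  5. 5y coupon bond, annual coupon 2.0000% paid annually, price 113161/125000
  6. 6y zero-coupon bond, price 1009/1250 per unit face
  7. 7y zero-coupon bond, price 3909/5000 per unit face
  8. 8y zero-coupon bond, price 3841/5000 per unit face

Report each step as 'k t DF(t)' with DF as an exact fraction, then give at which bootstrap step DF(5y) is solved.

step 1 [1y] zero: DF = P = 9539/10000 ≈ 0.953900
step 2 [2y] bond c/1=29/400: DF=(851207/800000 − 29/400·(0.953900))/(1+29/400) = 2319/2500 ≈ 0.927600
step 3 [3y] bond c/1=33/400: DF=(4459873/4000000 − 33/400·(0.953900+0.927600))/(1+33/400) = 4433/5000 ≈ 0.886600
step 4 [4y] bond c/1=7/100: DF=(55693/50000 − 7/100·(0.953900+0.927600+0.886600))/(1+7/100) = 8599/10000 ≈ 0.859900
step 5 [5y] bond c/1=1/50: DF=(113161/125000 − 1/50·(0.953900+0.927600+0.886600+0.859900))/(1+1/50) = 2041/2500 ≈ 0.816400
step 6 [6y] zero: DF = P = 1009/1250 ≈ 0.807200
step 7 [7y] zero: DF = P = 3909/5000 ≈ 0.781800
step 8 [8y] zero: DF = P = 3841/5000 ≈ 0.768200

1 1 9539/10000
2 2 2319/2500
3 3 4433/5000
4 4 8599/10000
5 5 2041/2500
6 6 1009/1250
7 7 3909/5000
8 8 3841/5000
DF(5y) is solved at step 5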